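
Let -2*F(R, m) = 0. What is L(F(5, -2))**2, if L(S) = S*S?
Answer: 0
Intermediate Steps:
F(R, m) = 0 (F(R, m) = -1/2*0 = 0)
L(S) = S**2
L(F(5, -2))**2 = (0**2)**2 = 0**2 = 0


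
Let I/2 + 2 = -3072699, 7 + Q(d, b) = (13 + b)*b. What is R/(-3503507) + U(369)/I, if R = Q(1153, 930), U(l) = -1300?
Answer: -2692429261533/10765229462407 ≈ -0.25010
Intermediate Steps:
Q(d, b) = -7 + b*(13 + b) (Q(d, b) = -7 + (13 + b)*b = -7 + b*(13 + b))
I = -6145402 (I = -4 + 2*(-3072699) = -4 - 6145398 = -6145402)
R = 876983 (R = -7 + 930² + 13*930 = -7 + 864900 + 12090 = 876983)
R/(-3503507) + U(369)/I = 876983/(-3503507) - 1300/(-6145402) = 876983*(-1/3503507) - 1300*(-1/6145402) = -876983/3503507 + 650/3072701 = -2692429261533/10765229462407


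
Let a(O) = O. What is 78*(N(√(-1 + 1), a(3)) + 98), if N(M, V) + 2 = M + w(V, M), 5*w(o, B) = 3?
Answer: 37674/5 ≈ 7534.8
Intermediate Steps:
w(o, B) = ⅗ (w(o, B) = (⅕)*3 = ⅗)
N(M, V) = -7/5 + M (N(M, V) = -2 + (M + ⅗) = -2 + (⅗ + M) = -7/5 + M)
78*(N(√(-1 + 1), a(3)) + 98) = 78*((-7/5 + √(-1 + 1)) + 98) = 78*((-7/5 + √0) + 98) = 78*((-7/5 + 0) + 98) = 78*(-7/5 + 98) = 78*(483/5) = 37674/5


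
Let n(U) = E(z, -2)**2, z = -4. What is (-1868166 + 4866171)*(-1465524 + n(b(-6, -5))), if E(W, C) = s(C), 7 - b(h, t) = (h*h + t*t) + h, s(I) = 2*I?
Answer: -4393600311540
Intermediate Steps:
b(h, t) = 7 - h - h**2 - t**2 (b(h, t) = 7 - ((h*h + t*t) + h) = 7 - ((h**2 + t**2) + h) = 7 - (h + h**2 + t**2) = 7 + (-h - h**2 - t**2) = 7 - h - h**2 - t**2)
E(W, C) = 2*C
n(U) = 16 (n(U) = (2*(-2))**2 = (-4)**2 = 16)
(-1868166 + 4866171)*(-1465524 + n(b(-6, -5))) = (-1868166 + 4866171)*(-1465524 + 16) = 2998005*(-1465508) = -4393600311540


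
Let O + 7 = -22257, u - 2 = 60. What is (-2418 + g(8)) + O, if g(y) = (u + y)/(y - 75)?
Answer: -1653764/67 ≈ -24683.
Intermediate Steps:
u = 62 (u = 2 + 60 = 62)
O = -22264 (O = -7 - 22257 = -22264)
g(y) = (62 + y)/(-75 + y) (g(y) = (62 + y)/(y - 75) = (62 + y)/(-75 + y))
(-2418 + g(8)) + O = (-2418 + (62 + 8)/(-75 + 8)) - 22264 = (-2418 + 70/(-67)) - 22264 = (-2418 - 1/67*70) - 22264 = (-2418 - 70/67) - 22264 = -162076/67 - 22264 = -1653764/67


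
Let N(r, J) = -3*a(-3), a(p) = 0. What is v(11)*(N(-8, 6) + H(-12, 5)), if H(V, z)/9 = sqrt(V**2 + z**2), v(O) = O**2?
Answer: 14157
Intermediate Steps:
N(r, J) = 0 (N(r, J) = -3*0 = 0)
H(V, z) = 9*sqrt(V**2 + z**2)
v(11)*(N(-8, 6) + H(-12, 5)) = 11**2*(0 + 9*sqrt((-12)**2 + 5**2)) = 121*(0 + 9*sqrt(144 + 25)) = 121*(0 + 9*sqrt(169)) = 121*(0 + 9*13) = 121*(0 + 117) = 121*117 = 14157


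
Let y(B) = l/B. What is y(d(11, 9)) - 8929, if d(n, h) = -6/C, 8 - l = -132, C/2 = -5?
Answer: -26087/3 ≈ -8695.7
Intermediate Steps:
C = -10 (C = 2*(-5) = -10)
l = 140 (l = 8 - 1*(-132) = 8 + 132 = 140)
d(n, h) = 3/5 (d(n, h) = -6/(-10) = -6*(-1/10) = 3/5)
y(B) = 140/B
y(d(11, 9)) - 8929 = 140/(3/5) - 8929 = 140*(5/3) - 8929 = 700/3 - 8929 = -26087/3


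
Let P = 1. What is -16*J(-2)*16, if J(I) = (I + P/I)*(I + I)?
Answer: -2560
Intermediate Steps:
J(I) = 2*I*(I + 1/I) (J(I) = (I + 1/I)*(I + I) = (I + 1/I)*(2*I) = 2*I*(I + 1/I))
-16*J(-2)*16 = -16*(2 + 2*(-2)²)*16 = -16*(2 + 2*4)*16 = -16*(2 + 8)*16 = -16*10*16 = -160*16 = -2560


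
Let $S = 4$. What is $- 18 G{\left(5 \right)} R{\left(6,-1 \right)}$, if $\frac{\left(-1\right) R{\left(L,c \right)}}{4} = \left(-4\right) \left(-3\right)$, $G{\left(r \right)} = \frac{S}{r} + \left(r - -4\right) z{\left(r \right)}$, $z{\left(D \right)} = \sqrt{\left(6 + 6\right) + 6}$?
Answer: $\frac{3456}{5} + 23328 \sqrt{2} \approx 33682.0$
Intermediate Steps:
$z{\left(D \right)} = 3 \sqrt{2}$ ($z{\left(D \right)} = \sqrt{12 + 6} = \sqrt{18} = 3 \sqrt{2}$)
$G{\left(r \right)} = \frac{4}{r} + 3 \sqrt{2} \left(4 + r\right)$ ($G{\left(r \right)} = \frac{4}{r} + \left(r - -4\right) 3 \sqrt{2} = \frac{4}{r} + \left(r + 4\right) 3 \sqrt{2} = \frac{4}{r} + \left(4 + r\right) 3 \sqrt{2} = \frac{4}{r} + 3 \sqrt{2} \left(4 + r\right)$)
$R{\left(L,c \right)} = -48$ ($R{\left(L,c \right)} = - 4 \left(\left(-4\right) \left(-3\right)\right) = \left(-4\right) 12 = -48$)
$- 18 G{\left(5 \right)} R{\left(6,-1 \right)} = - 18 \frac{4 + 3 \cdot 5 \sqrt{2} \left(4 + 5\right)}{5} \left(-48\right) = - 18 \frac{4 + 3 \cdot 5 \sqrt{2} \cdot 9}{5} \left(-48\right) = - 18 \frac{4 + 135 \sqrt{2}}{5} \left(-48\right) = - 18 \left(\frac{4}{5} + 27 \sqrt{2}\right) \left(-48\right) = \left(- \frac{72}{5} - 486 \sqrt{2}\right) \left(-48\right) = \frac{3456}{5} + 23328 \sqrt{2}$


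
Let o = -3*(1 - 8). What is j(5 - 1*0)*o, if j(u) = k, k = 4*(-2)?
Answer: -168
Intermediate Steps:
k = -8
j(u) = -8
o = 21 (o = -3*(-7) = 21)
j(5 - 1*0)*o = -8*21 = -168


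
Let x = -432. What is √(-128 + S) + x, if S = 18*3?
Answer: -432 + I*√74 ≈ -432.0 + 8.6023*I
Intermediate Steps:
S = 54
√(-128 + S) + x = √(-128 + 54) - 432 = √(-74) - 432 = I*√74 - 432 = -432 + I*√74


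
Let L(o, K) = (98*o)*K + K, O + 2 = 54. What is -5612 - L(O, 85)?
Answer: -438857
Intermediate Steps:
O = 52 (O = -2 + 54 = 52)
L(o, K) = K + 98*K*o (L(o, K) = 98*K*o + K = K + 98*K*o)
-5612 - L(O, 85) = -5612 - 85*(1 + 98*52) = -5612 - 85*(1 + 5096) = -5612 - 85*5097 = -5612 - 1*433245 = -5612 - 433245 = -438857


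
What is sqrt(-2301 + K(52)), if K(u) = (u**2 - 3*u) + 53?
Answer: 10*sqrt(3) ≈ 17.320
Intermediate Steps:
K(u) = 53 + u**2 - 3*u
sqrt(-2301 + K(52)) = sqrt(-2301 + (53 + 52**2 - 3*52)) = sqrt(-2301 + (53 + 2704 - 156)) = sqrt(-2301 + 2601) = sqrt(300) = 10*sqrt(3)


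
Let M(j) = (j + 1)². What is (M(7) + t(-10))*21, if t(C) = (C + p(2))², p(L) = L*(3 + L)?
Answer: 1344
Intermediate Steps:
M(j) = (1 + j)²
t(C) = (10 + C)² (t(C) = (C + 2*(3 + 2))² = (C + 2*5)² = (C + 10)² = (10 + C)²)
(M(7) + t(-10))*21 = ((1 + 7)² + (10 - 10)²)*21 = (8² + 0²)*21 = (64 + 0)*21 = 64*21 = 1344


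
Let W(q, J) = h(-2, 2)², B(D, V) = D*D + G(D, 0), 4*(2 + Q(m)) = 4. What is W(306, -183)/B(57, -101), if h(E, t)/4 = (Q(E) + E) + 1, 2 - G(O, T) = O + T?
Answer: 32/1597 ≈ 0.020038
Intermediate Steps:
G(O, T) = 2 - O - T (G(O, T) = 2 - (O + T) = 2 + (-O - T) = 2 - O - T)
Q(m) = -1 (Q(m) = -2 + (¼)*4 = -2 + 1 = -1)
h(E, t) = 4*E (h(E, t) = 4*((-1 + E) + 1) = 4*E)
B(D, V) = 2 + D² - D (B(D, V) = D*D + (2 - D - 1*0) = D² + (2 - D + 0) = D² + (2 - D) = 2 + D² - D)
W(q, J) = 64 (W(q, J) = (4*(-2))² = (-8)² = 64)
W(306, -183)/B(57, -101) = 64/(2 + 57² - 1*57) = 64/(2 + 3249 - 57) = 64/3194 = 64*(1/3194) = 32/1597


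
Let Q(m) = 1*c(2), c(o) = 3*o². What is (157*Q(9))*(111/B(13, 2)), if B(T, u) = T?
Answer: 209124/13 ≈ 16086.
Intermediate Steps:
Q(m) = 12 (Q(m) = 1*(3*2²) = 1*(3*4) = 1*12 = 12)
(157*Q(9))*(111/B(13, 2)) = (157*12)*(111/13) = 1884*(111*(1/13)) = 1884*(111/13) = 209124/13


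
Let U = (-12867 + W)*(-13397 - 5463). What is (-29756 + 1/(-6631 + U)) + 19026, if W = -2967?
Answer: -3204220594569/298622609 ≈ -10730.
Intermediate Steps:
U = 298629240 (U = (-12867 - 2967)*(-13397 - 5463) = -15834*(-18860) = 298629240)
(-29756 + 1/(-6631 + U)) + 19026 = (-29756 + 1/(-6631 + 298629240)) + 19026 = (-29756 + 1/298622609) + 19026 = -8885814353403/298622609 + 19026 = -3204220594569/298622609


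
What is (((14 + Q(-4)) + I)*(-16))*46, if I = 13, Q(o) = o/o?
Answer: -20608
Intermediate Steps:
Q(o) = 1
(((14 + Q(-4)) + I)*(-16))*46 = (((14 + 1) + 13)*(-16))*46 = ((15 + 13)*(-16))*46 = (28*(-16))*46 = -448*46 = -20608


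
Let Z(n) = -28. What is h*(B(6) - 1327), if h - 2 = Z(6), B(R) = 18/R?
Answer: 34424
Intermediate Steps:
h = -26 (h = 2 - 28 = -26)
h*(B(6) - 1327) = -26*(18/6 - 1327) = -26*(18*(⅙) - 1327) = -26*(3 - 1327) = -26*(-1324) = 34424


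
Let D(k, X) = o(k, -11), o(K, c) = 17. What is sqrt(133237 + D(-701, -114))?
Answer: 3*sqrt(14806) ≈ 365.04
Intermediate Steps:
D(k, X) = 17
sqrt(133237 + D(-701, -114)) = sqrt(133237 + 17) = sqrt(133254) = 3*sqrt(14806)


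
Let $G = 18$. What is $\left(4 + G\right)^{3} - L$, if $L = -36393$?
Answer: $47041$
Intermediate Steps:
$\left(4 + G\right)^{3} - L = \left(4 + 18\right)^{3} - -36393 = 22^{3} + 36393 = 10648 + 36393 = 47041$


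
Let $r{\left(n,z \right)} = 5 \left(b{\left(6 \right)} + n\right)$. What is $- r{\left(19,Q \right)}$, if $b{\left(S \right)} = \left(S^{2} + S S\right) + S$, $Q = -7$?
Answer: $-485$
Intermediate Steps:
$b{\left(S \right)} = S + 2 S^{2}$ ($b{\left(S \right)} = \left(S^{2} + S^{2}\right) + S = 2 S^{2} + S = S + 2 S^{2}$)
$r{\left(n,z \right)} = 390 + 5 n$ ($r{\left(n,z \right)} = 5 \left(6 \left(1 + 2 \cdot 6\right) + n\right) = 5 \left(6 \left(1 + 12\right) + n\right) = 5 \left(6 \cdot 13 + n\right) = 5 \left(78 + n\right) = 390 + 5 n$)
$- r{\left(19,Q \right)} = - (390 + 5 \cdot 19) = - (390 + 95) = \left(-1\right) 485 = -485$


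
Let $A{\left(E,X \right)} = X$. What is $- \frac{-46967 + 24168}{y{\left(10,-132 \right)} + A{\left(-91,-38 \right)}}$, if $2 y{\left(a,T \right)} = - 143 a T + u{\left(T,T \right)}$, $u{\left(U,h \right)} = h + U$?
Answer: $\frac{22799}{94210} \approx 0.242$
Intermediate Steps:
$u{\left(U,h \right)} = U + h$
$y{\left(a,T \right)} = T - \frac{143 T a}{2}$ ($y{\left(a,T \right)} = \frac{- 143 a T + \left(T + T\right)}{2} = \frac{- 143 T a + 2 T}{2} = \frac{2 T - 143 T a}{2} = T - \frac{143 T a}{2}$)
$- \frac{-46967 + 24168}{y{\left(10,-132 \right)} + A{\left(-91,-38 \right)}} = - \frac{-46967 + 24168}{\frac{1}{2} \left(-132\right) \left(2 - 1430\right) - 38} = - \frac{-22799}{\frac{1}{2} \left(-132\right) \left(2 - 1430\right) - 38} = - \frac{-22799}{\frac{1}{2} \left(-132\right) \left(-1428\right) - 38} = - \frac{-22799}{94248 - 38} = - \frac{-22799}{94210} = \left(-1\right) \left(- \frac{22799}{94210}\right) = \frac{22799}{94210}$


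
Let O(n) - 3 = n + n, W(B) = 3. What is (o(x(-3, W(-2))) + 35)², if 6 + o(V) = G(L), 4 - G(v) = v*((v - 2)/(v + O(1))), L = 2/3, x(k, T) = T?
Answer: 2859481/2601 ≈ 1099.4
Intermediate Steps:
O(n) = 3 + 2*n (O(n) = 3 + (n + n) = 3 + 2*n)
L = ⅔ (L = 2*(⅓) = ⅔ ≈ 0.66667)
G(v) = 4 - v*(-2 + v)/(5 + v) (G(v) = 4 - v*(v - 2)/(v + (3 + 2*1)) = 4 - v*(-2 + v)/(v + (3 + 2)) = 4 - v*(-2 + v)/(v + 5) = 4 - v*(-2 + v)/(5 + v))
o(V) = -94/51 (o(V) = -6 + (20 - (⅔)² + 6*(⅔))/(5 + ⅔) = -6 + (20 - 1*4/9 + 4)/(17/3) = -6 + 3*(20 - 4/9 + 4)/17 = -6 + (3/17)*(212/9) = -6 + 212/51 = -94/51)
(o(x(-3, W(-2))) + 35)² = (-94/51 + 35)² = (1691/51)² = 2859481/2601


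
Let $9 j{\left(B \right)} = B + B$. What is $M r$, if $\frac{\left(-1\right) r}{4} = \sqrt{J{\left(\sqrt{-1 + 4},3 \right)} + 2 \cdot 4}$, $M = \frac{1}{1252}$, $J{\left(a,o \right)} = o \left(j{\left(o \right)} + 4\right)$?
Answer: $- \frac{\sqrt{22}}{313} \approx -0.014985$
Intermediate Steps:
$j{\left(B \right)} = \frac{2 B}{9}$ ($j{\left(B \right)} = \frac{B + B}{9} = \frac{2 B}{9}$)
$J{\left(a,o \right)} = o \left(4 + \frac{2 o}{9}\right)$ ($J{\left(a,o \right)} = o \left(\frac{2 o}{9} + 4\right) = o \left(4 + \frac{2 o}{9}\right)$)
$M = \frac{1}{1252} \approx 0.00079872$
$r = - 4 \sqrt{22}$ ($r = - 4 \sqrt{\frac{2}{9} \cdot 3 \left(18 + 3\right) + 2 \cdot 4} = - 4 \sqrt{\frac{2}{9} \cdot 3 \cdot 21 + 8} = - 4 \sqrt{14 + 8} = - 4 \sqrt{22} \approx -18.762$)
$M r = \frac{\left(-4\right) \sqrt{22}}{1252} = - \frac{\sqrt{22}}{313}$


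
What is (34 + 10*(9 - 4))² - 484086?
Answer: -477030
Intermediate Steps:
(34 + 10*(9 - 4))² - 484086 = (34 + 10*5)² - 484086 = (34 + 50)² - 484086 = 84² - 484086 = 7056 - 484086 = -477030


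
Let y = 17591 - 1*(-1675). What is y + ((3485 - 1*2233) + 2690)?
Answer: 23208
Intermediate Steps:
y = 19266 (y = 17591 + 1675 = 19266)
y + ((3485 - 1*2233) + 2690) = 19266 + ((3485 - 1*2233) + 2690) = 19266 + ((3485 - 2233) + 2690) = 19266 + (1252 + 2690) = 19266 + 3942 = 23208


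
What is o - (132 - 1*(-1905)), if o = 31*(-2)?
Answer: -2099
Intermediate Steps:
o = -62
o - (132 - 1*(-1905)) = -62 - (132 - 1*(-1905)) = -62 - (132 + 1905) = -62 - 1*2037 = -62 - 2037 = -2099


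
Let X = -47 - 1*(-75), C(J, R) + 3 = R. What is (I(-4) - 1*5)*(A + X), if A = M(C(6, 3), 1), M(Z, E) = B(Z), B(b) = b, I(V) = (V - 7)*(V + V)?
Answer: 2324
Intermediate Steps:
C(J, R) = -3 + R
I(V) = 2*V*(-7 + V) (I(V) = (-7 + V)*(2*V) = 2*V*(-7 + V))
M(Z, E) = Z
A = 0 (A = -3 + 3 = 0)
X = 28 (X = -47 + 75 = 28)
(I(-4) - 1*5)*(A + X) = (2*(-4)*(-7 - 4) - 1*5)*(0 + 28) = (2*(-4)*(-11) - 5)*28 = (88 - 5)*28 = 83*28 = 2324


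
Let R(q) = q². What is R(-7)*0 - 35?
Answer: -35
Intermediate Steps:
R(-7)*0 - 35 = (-7)²*0 - 35 = 49*0 - 35 = 0 - 35 = -35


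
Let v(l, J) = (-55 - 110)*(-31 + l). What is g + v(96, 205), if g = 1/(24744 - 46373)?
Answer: -231971026/21629 ≈ -10725.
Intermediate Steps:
v(l, J) = 5115 - 165*l (v(l, J) = -165*(-31 + l) = 5115 - 165*l)
g = -1/21629 (g = 1/(-21629) = -1/21629 ≈ -4.6234e-5)
g + v(96, 205) = -1/21629 + (5115 - 165*96) = -1/21629 + (5115 - 15840) = -1/21629 - 10725 = -231971026/21629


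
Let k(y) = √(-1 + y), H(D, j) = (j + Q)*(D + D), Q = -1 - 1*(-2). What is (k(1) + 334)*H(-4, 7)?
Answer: -21376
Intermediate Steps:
Q = 1 (Q = -1 + 2 = 1)
H(D, j) = 2*D*(1 + j) (H(D, j) = (j + 1)*(D + D) = (1 + j)*(2*D) = 2*D*(1 + j))
(k(1) + 334)*H(-4, 7) = (√(-1 + 1) + 334)*(2*(-4)*(1 + 7)) = (√0 + 334)*(2*(-4)*8) = (0 + 334)*(-64) = 334*(-64) = -21376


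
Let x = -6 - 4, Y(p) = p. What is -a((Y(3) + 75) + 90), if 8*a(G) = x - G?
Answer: 89/4 ≈ 22.250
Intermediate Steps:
x = -10 (x = -6 - 2*2 = -6 - 4 = -10)
a(G) = -5/4 - G/8 (a(G) = (-10 - G)/8 = -5/4 - G/8)
-a((Y(3) + 75) + 90) = -(-5/4 - ((3 + 75) + 90)/8) = -(-5/4 - (78 + 90)/8) = -(-5/4 - 1/8*168) = -(-5/4 - 21) = -1*(-89/4) = 89/4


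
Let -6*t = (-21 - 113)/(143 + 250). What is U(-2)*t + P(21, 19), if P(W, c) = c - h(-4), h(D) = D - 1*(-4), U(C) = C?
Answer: 22267/1179 ≈ 18.886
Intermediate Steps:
t = 67/1179 (t = -(-21 - 113)/(6*(143 + 250)) = -(-67)/(3*393) = -⅙*(-134/393) = 67/1179 ≈ 0.056828)
h(D) = 4 + D (h(D) = D + 4 = 4 + D)
P(W, c) = c (P(W, c) = c - (4 - 4) = c - 1*0 = c + 0 = c)
U(-2)*t + P(21, 19) = -2*67/1179 + 19 = -134/1179 + 19 = 22267/1179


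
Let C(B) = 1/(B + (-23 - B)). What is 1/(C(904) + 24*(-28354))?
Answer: -23/15651409 ≈ -1.4695e-6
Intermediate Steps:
C(B) = -1/23 (C(B) = 1/(-23) = -1/23)
1/(C(904) + 24*(-28354)) = 1/(-1/23 + 24*(-28354)) = 1/(-1/23 - 680496) = 1/(-15651409/23) = -23/15651409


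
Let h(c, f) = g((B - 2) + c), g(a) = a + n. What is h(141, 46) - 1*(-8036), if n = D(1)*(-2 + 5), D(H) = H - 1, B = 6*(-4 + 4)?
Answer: 8175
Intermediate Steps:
B = 0 (B = 6*0 = 0)
D(H) = -1 + H
n = 0 (n = (-1 + 1)*(-2 + 5) = 0*3 = 0)
g(a) = a (g(a) = a + 0 = a)
h(c, f) = -2 + c (h(c, f) = (0 - 2) + c = -2 + c)
h(141, 46) - 1*(-8036) = (-2 + 141) - 1*(-8036) = 139 + 8036 = 8175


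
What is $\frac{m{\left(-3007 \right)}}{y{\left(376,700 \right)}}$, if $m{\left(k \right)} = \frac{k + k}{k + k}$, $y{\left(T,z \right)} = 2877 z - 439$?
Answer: $\frac{1}{2013461} \approx 4.9666 \cdot 10^{-7}$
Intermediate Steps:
$y{\left(T,z \right)} = -439 + 2877 z$
$m{\left(k \right)} = 1$ ($m{\left(k \right)} = \frac{2 k}{2 k} = 2 k \frac{1}{2 k} = 1$)
$\frac{m{\left(-3007 \right)}}{y{\left(376,700 \right)}} = 1 \frac{1}{-439 + 2877 \cdot 700} = 1 \frac{1}{-439 + 2013900} = 1 \cdot \frac{1}{2013461} = \frac{1}{2013461}$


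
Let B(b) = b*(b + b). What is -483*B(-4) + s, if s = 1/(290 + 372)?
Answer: -10231871/662 ≈ -15456.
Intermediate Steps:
s = 1/662 ≈ 0.0015106
B(b) = 2*b**2 (B(b) = b*(2*b) = 2*b**2)
-483*B(-4) + s = -966*(-4)**2 + 1/662 = -966*16 + 1/662 = -483*32 + 1/662 = -15456 + 1/662 = -10231871/662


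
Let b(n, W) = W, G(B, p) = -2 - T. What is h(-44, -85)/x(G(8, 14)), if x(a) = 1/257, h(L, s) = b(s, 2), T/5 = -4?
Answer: 514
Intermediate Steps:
T = -20 (T = 5*(-4) = -20)
G(B, p) = 18 (G(B, p) = -2 - 1*(-20) = -2 + 20 = 18)
h(L, s) = 2
x(a) = 1/257
h(-44, -85)/x(G(8, 14)) = 2/(1/257) = 2*257 = 514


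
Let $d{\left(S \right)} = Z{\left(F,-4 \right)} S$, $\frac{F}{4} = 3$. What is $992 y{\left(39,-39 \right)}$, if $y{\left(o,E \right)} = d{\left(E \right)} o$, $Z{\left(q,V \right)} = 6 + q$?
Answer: $-27158976$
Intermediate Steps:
$F = 12$ ($F = 4 \cdot 3 = 12$)
$d{\left(S \right)} = 18 S$ ($d{\left(S \right)} = \left(6 + 12\right) S = 18 S$)
$y{\left(o,E \right)} = 18 E o$
$992 y{\left(39,-39 \right)} = 992 \cdot 18 \left(-39\right) 39 = 992 \left(-27378\right) = -27158976$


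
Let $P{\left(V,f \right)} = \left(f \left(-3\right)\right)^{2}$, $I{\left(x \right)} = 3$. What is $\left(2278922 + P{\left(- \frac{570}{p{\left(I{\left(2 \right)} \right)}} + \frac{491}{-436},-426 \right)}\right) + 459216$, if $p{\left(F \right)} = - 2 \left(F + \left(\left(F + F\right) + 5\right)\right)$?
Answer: $4371422$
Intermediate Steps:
$p{\left(F \right)} = -10 - 6 F$ ($p{\left(F \right)} = - 2 \left(F + \left(2 F + 5\right)\right) = - 2 \left(F + \left(5 + 2 F\right)\right) = - 2 \left(5 + 3 F\right) = -10 - 6 F$)
$P{\left(V,f \right)} = 9 f^{2}$ ($P{\left(V,f \right)} = \left(- 3 f\right)^{2} = 9 f^{2}$)
$\left(2278922 + P{\left(- \frac{570}{p{\left(I{\left(2 \right)} \right)}} + \frac{491}{-436},-426 \right)}\right) + 459216 = \left(2278922 + 9 \left(-426\right)^{2}\right) + 459216 = \left(2278922 + 9 \cdot 181476\right) + 459216 = \left(2278922 + 1633284\right) + 459216 = 3912206 + 459216 = 4371422$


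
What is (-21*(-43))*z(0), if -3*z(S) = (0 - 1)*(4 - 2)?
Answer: 602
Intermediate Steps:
z(S) = ⅔ (z(S) = -(0 - 1)*(4 - 2)/3 = -(-1)*2/3 = -⅓*(-2) = ⅔)
(-21*(-43))*z(0) = -21*(-43)*(⅔) = 903*(⅔) = 602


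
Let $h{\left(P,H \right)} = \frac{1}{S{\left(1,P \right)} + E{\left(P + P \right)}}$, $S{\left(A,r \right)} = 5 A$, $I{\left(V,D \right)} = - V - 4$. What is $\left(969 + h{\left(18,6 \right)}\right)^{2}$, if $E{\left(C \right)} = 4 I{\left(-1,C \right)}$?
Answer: $\frac{45995524}{49} \approx 9.3868 \cdot 10^{5}$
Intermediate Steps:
$I{\left(V,D \right)} = -4 - V$
$E{\left(C \right)} = -12$ ($E{\left(C \right)} = 4 \left(-4 - -1\right) = 4 \left(-4 + 1\right) = 4 \left(-3\right) = -12$)
$h{\left(P,H \right)} = - \frac{1}{7}$ ($h{\left(P,H \right)} = \frac{1}{5 \cdot 1 - 12} = \frac{1}{5 - 12} = \frac{1}{-7} = - \frac{1}{7}$)
$\left(969 + h{\left(18,6 \right)}\right)^{2} = \left(969 - \frac{1}{7}\right)^{2} = \left(\frac{6782}{7}\right)^{2} = \frac{45995524}{49}$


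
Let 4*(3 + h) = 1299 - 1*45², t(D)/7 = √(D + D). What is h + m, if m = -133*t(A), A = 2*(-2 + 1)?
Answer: -369/2 - 1862*I ≈ -184.5 - 1862.0*I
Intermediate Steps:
A = -2 (A = 2*(-1) = -2)
t(D) = 7*√2*√D (t(D) = 7*√(D + D) = 7*√(2*D) = 7*(√2*√D) = 7*√2*√D)
h = -369/2 (h = -3 + (1299 - 1*45²)/4 = -3 + (1299 - 1*2025)/4 = -3 + (1299 - 2025)/4 = -3 + (¼)*(-726) = -3 - 363/2 = -369/2 ≈ -184.50)
m = -1862*I (m = -931*√2*√(-2) = -931*√2*I*√2 = -1862*I ≈ -1862.0*I)
h + m = -369/2 - 1862*I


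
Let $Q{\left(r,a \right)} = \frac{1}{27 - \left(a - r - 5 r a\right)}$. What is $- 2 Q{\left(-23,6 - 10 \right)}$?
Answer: $- \frac{1}{234} \approx -0.0042735$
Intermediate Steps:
$Q{\left(r,a \right)} = \frac{1}{27 + r - a + 5 a r}$ ($Q{\left(r,a \right)} = \frac{1}{27 - \left(a - r - 5 a r\right)} = \frac{1}{27 + \left(r - a + 5 a r\right)} = \frac{1}{27 + r - a + 5 a r}$)
$- 2 Q{\left(-23,6 - 10 \right)} = - \frac{2}{27 - 23 - \left(6 - 10\right) + 5 \left(6 - 10\right) \left(-23\right)} = - \frac{2}{27 - 23 - -4 + 5 \left(-4\right) \left(-23\right)} = - \frac{2}{27 - 23 + 4 + 460} = - \frac{2}{468} = \left(-2\right) \frac{1}{468} = - \frac{1}{234}$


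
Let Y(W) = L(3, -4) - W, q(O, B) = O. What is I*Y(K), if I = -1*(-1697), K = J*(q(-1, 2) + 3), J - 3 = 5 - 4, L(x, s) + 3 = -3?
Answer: -23758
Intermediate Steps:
L(x, s) = -6 (L(x, s) = -3 - 3 = -6)
J = 4 (J = 3 + (5 - 4) = 3 + 1 = 4)
K = 8 (K = 4*(-1 + 3) = 4*2 = 8)
I = 1697
Y(W) = -6 - W
I*Y(K) = 1697*(-6 - 1*8) = 1697*(-6 - 8) = 1697*(-14) = -23758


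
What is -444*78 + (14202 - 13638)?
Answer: -34068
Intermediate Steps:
-444*78 + (14202 - 13638) = -34632 + 564 = -34068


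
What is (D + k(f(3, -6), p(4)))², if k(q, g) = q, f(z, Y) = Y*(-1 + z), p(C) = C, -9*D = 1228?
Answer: 1784896/81 ≈ 22036.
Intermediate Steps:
D = -1228/9 (D = -⅑*1228 = -1228/9 ≈ -136.44)
(D + k(f(3, -6), p(4)))² = (-1228/9 - 6*(-1 + 3))² = (-1228/9 - 6*2)² = (-1228/9 - 12)² = (-1336/9)² = 1784896/81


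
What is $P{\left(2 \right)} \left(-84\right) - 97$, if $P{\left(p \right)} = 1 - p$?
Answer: $-13$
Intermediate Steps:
$P{\left(2 \right)} \left(-84\right) - 97 = \left(1 - 2\right) \left(-84\right) - 97 = \left(-1\right) \left(-84\right) - 97 = 84 - 97 = -13$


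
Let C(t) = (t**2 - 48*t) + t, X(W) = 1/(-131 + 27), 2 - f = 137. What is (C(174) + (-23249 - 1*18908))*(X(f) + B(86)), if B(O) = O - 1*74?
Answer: -1924121/8 ≈ -2.4052e+5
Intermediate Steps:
B(O) = -74 + O (B(O) = O - 74 = -74 + O)
f = -135 (f = 2 - 1*137 = 2 - 137 = -135)
X(W) = -1/104 (X(W) = 1/(-104) = -1/104)
C(t) = t**2 - 47*t
(C(174) + (-23249 - 1*18908))*(X(f) + B(86)) = (174*(-47 + 174) + (-23249 - 1*18908))*(-1/104 + (-74 + 86)) = (174*127 + (-23249 - 18908))*(-1/104 + 12) = (22098 - 42157)*(1247/104) = -20059*1247/104 = -1924121/8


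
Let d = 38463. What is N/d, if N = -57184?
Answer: -57184/38463 ≈ -1.4867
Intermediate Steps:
N/d = -57184/38463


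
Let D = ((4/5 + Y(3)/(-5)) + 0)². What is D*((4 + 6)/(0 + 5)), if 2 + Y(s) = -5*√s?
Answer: 222/25 + 24*√3/5 ≈ 17.194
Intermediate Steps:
Y(s) = -2 - 5*√s
D = (6/5 + √3)² (D = ((4/5 + (-2 - 5*√3)/(-5)) + 0)² = ((4*(⅕) + (-2 - 5*√3)*(-⅕)) + 0)² = ((⅘ + (⅖ + √3)) + 0)² = ((6/5 + √3) + 0)² = (6/5 + √3)² ≈ 8.5969)
D*((4 + 6)/(0 + 5)) = (111/25 + 12*√3/5)*((4 + 6)/(0 + 5)) = (111/25 + 12*√3/5)*(10/5) = (111/25 + 12*√3/5)*(10*(⅕)) = (111/25 + 12*√3/5)*2 = 222/25 + 24*√3/5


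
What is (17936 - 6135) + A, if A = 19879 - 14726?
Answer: 16954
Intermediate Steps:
A = 5153
(17936 - 6135) + A = (17936 - 6135) + 5153 = 11801 + 5153 = 16954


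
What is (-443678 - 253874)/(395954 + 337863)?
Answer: -697552/733817 ≈ -0.95058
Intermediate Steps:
(-443678 - 253874)/(395954 + 337863) = -697552/733817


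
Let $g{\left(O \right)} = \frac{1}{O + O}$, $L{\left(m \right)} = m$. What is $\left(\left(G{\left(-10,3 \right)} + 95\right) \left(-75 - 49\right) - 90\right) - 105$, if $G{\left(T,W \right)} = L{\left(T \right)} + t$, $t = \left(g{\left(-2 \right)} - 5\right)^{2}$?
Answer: $- \frac{56611}{4} \approx -14153.0$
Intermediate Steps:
$g{\left(O \right)} = \frac{1}{2 O}$
$t = \frac{441}{16}$ ($t = \left(\frac{1}{2 \left(-2\right)} - 5\right)^{2} = \left(\frac{1}{2} \left(- \frac{1}{2}\right) - 5\right)^{2} = \left(- \frac{1}{4} - 5\right)^{2} = \left(- \frac{21}{4}\right)^{2} = \frac{441}{16} \approx 27.563$)
$G{\left(T,W \right)} = \frac{441}{16} + T$ ($G{\left(T,W \right)} = T + \frac{441}{16} = \frac{441}{16} + T$)
$\left(\left(G{\left(-10,3 \right)} + 95\right) \left(-75 - 49\right) - 90\right) - 105 = \left(\left(\left(\frac{441}{16} - 10\right) + 95\right) \left(-75 - 49\right) - 90\right) - 105 = \left(\left(\frac{281}{16} + 95\right) \left(-124\right) - 90\right) - 105 = \left(\frac{1801}{16} \left(-124\right) - 90\right) - 105 = \left(- \frac{55831}{4} - 90\right) - 105 = - \frac{56191}{4} - 105 = - \frac{56611}{4}$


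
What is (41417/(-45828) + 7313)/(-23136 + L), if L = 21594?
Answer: -335098747/70666776 ≈ -4.7420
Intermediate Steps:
(41417/(-45828) + 7313)/(-23136 + L) = (41417/(-45828) + 7313)/(-23136 + 21594) = (41417*(-1/45828) + 7313)/(-1542) = (-41417/45828 + 7313)*(-1/1542) = (335098747/45828)*(-1/1542) = -335098747/70666776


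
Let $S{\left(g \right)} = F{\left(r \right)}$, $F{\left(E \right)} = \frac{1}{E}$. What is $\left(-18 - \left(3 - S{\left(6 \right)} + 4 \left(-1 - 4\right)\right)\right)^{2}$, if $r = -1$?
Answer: $4$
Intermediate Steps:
$S{\left(g \right)} = -1$ ($S{\left(g \right)} = \frac{1}{-1} = -1$)
$\left(-18 - \left(3 - S{\left(6 \right)} + 4 \left(-1 - 4\right)\right)\right)^{2} = \left(-18 + \left(- 4 \left(-1 - 4\right) + \left(3 \left(-1\right) - 1\right)\right)\right)^{2} = \left(-18 - -16\right)^{2} = \left(-18 + \left(20 - 4\right)\right)^{2} = \left(-18 + 16\right)^{2} = \left(-2\right)^{2} = 4$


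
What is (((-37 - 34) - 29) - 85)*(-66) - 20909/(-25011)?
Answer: 43629317/3573 ≈ 12211.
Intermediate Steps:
(((-37 - 34) - 29) - 85)*(-66) - 20909/(-25011) = ((-71 - 29) - 85)*(-66) - 20909*(-1)/25011 = (-100 - 85)*(-66) - 1*(-2987/3573) = -185*(-66) + 2987/3573 = 12210 + 2987/3573 = 43629317/3573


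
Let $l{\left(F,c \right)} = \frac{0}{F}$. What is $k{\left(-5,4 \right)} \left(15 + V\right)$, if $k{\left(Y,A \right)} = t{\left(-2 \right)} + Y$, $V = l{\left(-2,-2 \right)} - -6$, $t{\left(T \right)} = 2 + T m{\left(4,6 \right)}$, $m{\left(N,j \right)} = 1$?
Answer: $-105$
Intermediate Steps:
$t{\left(T \right)} = 2 + T$ ($t{\left(T \right)} = 2 + T 1 = 2 + T$)
$l{\left(F,c \right)} = 0$
$V = 6$ ($V = 0 - -6 = 0 + 6 = 6$)
$k{\left(Y,A \right)} = Y$ ($k{\left(Y,A \right)} = \left(2 - 2\right) + Y = 0 + Y = Y$)
$k{\left(-5,4 \right)} \left(15 + V\right) = - 5 \left(15 + 6\right) = \left(-5\right) 21 = -105$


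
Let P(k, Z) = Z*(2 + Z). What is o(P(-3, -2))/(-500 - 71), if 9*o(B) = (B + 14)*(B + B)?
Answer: 0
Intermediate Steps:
o(B) = 2*B*(14 + B)/9 (o(B) = ((B + 14)*(B + B))/9 = ((14 + B)*(2*B))/9 = (2*B*(14 + B))/9 = 2*B*(14 + B)/9)
o(P(-3, -2))/(-500 - 71) = (2*(-2*(2 - 2))*(14 - 2*(2 - 2))/9)/(-500 - 71) = (2*(-2*0)*(14 - 2*0)/9)/(-571) = ((2/9)*0*(14 + 0))*(-1/571) = ((2/9)*0*14)*(-1/571) = 0*(-1/571) = 0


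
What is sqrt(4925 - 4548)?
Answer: sqrt(377) ≈ 19.416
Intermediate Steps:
sqrt(4925 - 4548) = sqrt(377)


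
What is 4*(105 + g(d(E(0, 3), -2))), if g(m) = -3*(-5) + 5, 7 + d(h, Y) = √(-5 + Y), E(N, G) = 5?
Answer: 500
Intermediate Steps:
d(h, Y) = -7 + √(-5 + Y)
g(m) = 20 (g(m) = 15 + 5 = 20)
4*(105 + g(d(E(0, 3), -2))) = 4*(105 + 20) = 4*125 = 500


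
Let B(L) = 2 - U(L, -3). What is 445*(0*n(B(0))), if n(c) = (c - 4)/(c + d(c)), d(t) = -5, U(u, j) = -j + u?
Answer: 0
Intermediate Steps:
U(u, j) = u - j
B(L) = -1 - L (B(L) = 2 - (L - 1*(-3)) = 2 - (L + 3) = 2 - (3 + L) = 2 + (-3 - L) = -1 - L)
n(c) = (-4 + c)/(-5 + c) (n(c) = (c - 4)/(c - 5) = (-4 + c)/(-5 + c))
445*(0*n(B(0))) = 445*(0*((-4 + (-1 - 1*0))/(-5 + (-1 - 1*0)))) = 445*(0*((-4 + (-1 + 0))/(-5 + (-1 + 0)))) = 445*(0*((-4 - 1)/(-5 - 1))) = 445*(0*(-5/(-6))) = 445*(0*(-⅙*(-5))) = 445*(0*(⅚)) = 445*0 = 0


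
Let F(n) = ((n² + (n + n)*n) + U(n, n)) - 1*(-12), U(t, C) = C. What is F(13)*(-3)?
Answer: -1596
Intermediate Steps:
F(n) = 12 + n + 3*n² (F(n) = ((n² + (n + n)*n) + n) - 1*(-12) = ((n² + (2*n)*n) + n) + 12 = ((n² + 2*n²) + n) + 12 = (3*n² + n) + 12 = (n + 3*n²) + 12 = 12 + n + 3*n²)
F(13)*(-3) = (12 + 13 + 3*13²)*(-3) = (12 + 13 + 3*169)*(-3) = (12 + 13 + 507)*(-3) = 532*(-3) = -1596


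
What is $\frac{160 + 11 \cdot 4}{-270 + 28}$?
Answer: $- \frac{102}{121} \approx -0.84298$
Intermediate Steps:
$\frac{160 + 11 \cdot 4}{-270 + 28} = \frac{160 + 44}{-242} = 204 \left(- \frac{1}{242}\right) = - \frac{102}{121}$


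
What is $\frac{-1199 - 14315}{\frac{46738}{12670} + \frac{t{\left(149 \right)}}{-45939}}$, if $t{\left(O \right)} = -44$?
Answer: $- \frac{4514939587410}{1073827231} \approx -4204.5$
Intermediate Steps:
$\frac{-1199 - 14315}{\frac{46738}{12670} + \frac{t{\left(149 \right)}}{-45939}} = \frac{-1199 - 14315}{\frac{46738}{12670} - \frac{44}{-45939}} = - \frac{15514}{46738 \cdot \frac{1}{12670} - - \frac{44}{45939}} = - \frac{15514}{\frac{23369}{6335} + \frac{44}{45939}} = - \frac{15514}{\frac{1073827231}{291023565}} = \left(-15514\right) \frac{291023565}{1073827231} = - \frac{4514939587410}{1073827231}$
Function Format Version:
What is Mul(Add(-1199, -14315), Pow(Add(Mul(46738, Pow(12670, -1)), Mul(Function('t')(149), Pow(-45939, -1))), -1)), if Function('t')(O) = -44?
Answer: Rational(-4514939587410, 1073827231) ≈ -4204.5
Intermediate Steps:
Mul(Add(-1199, -14315), Pow(Add(Mul(46738, Pow(12670, -1)), Mul(Function('t')(149), Pow(-45939, -1))), -1)) = Mul(Add(-1199, -14315), Pow(Add(Mul(46738, Pow(12670, -1)), Mul(-44, Pow(-45939, -1))), -1)) = Mul(-15514, Pow(Add(Mul(46738, Rational(1, 12670)), Mul(-44, Rational(-1, 45939))), -1)) = Mul(-15514, Pow(Add(Rational(23369, 6335), Rational(44, 45939)), -1)) = Mul(-15514, Pow(Rational(1073827231, 291023565), -1)) = Mul(-15514, Rational(291023565, 1073827231)) = Rational(-4514939587410, 1073827231)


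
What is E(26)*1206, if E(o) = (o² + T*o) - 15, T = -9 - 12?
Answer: 138690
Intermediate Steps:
T = -21
E(o) = -15 + o² - 21*o (E(o) = (o² - 21*o) - 15 = -15 + o² - 21*o)
E(26)*1206 = (-15 + 26² - 21*26)*1206 = (-15 + 676 - 546)*1206 = 115*1206 = 138690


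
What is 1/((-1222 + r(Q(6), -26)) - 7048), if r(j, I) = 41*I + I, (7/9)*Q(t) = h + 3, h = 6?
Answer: -1/9362 ≈ -0.00010681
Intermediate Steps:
Q(t) = 81/7 (Q(t) = 9*(6 + 3)/7 = (9/7)*9 = 81/7)
r(j, I) = 42*I
1/((-1222 + r(Q(6), -26)) - 7048) = 1/((-1222 + 42*(-26)) - 7048) = 1/((-1222 - 1092) - 7048) = 1/(-2314 - 7048) = 1/(-9362) = -1/9362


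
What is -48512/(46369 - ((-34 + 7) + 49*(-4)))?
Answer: -379/364 ≈ -1.0412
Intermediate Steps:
-48512/(46369 - ((-34 + 7) + 49*(-4))) = -48512/(46369 - (-27 - 196)) = -48512/(46369 - 1*(-223)) = -48512/(46369 + 223) = -48512/46592 = -48512*1/46592 = -379/364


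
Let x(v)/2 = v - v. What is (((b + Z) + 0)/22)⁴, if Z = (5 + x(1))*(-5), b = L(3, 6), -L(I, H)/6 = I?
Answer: 3418801/234256 ≈ 14.594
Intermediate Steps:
L(I, H) = -6*I
x(v) = 0 (x(v) = 2*(v - v) = 2*0 = 0)
b = -18 (b = -6*3 = -18)
Z = -25 (Z = (5 + 0)*(-5) = 5*(-5) = -25)
(((b + Z) + 0)/22)⁴ = (((-18 - 25) + 0)/22)⁴ = ((-43 + 0)*(1/22))⁴ = (-43*1/22)⁴ = (-43/22)⁴ = 3418801/234256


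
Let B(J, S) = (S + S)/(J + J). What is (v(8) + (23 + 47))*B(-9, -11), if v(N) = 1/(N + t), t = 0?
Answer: 2057/24 ≈ 85.708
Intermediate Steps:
B(J, S) = S/J (B(J, S) = (2*S)/((2*J)) = (2*S)*(1/(2*J)) = S/J)
v(N) = 1/N (v(N) = 1/(N + 0) = 1/N)
(v(8) + (23 + 47))*B(-9, -11) = (1/8 + (23 + 47))*(-11/(-9)) = (1/8 + 70)*(-11*(-1/9)) = (561/8)*(11/9) = 2057/24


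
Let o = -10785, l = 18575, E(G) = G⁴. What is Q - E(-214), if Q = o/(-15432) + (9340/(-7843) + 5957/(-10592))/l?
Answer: -2080918521494045801727033/992201735773600 ≈ -2.0973e+9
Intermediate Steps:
Q = 693328827610567/992201735773600 (Q = -10785/(-15432) + (9340/(-7843) + 5957/(-10592))/18575 = -10785*(-1/15432) + (9340*(-1/7843) + 5957*(-1/10592))*(1/18575) = 3595/5144 + (-9340/7843 - 5957/10592)*(1/18575) = 3595/5144 - 145650031/83073056*1/18575 = 3595/5144 - 145650031/1543082015200 = 693328827610567/992201735773600 ≈ 0.69878)
Q - E(-214) = 693328827610567/992201735773600 - 1*(-214)⁴ = 693328827610567/992201735773600 - 1*2097273616 = 693328827610567/992201735773600 - 2097273616 = -2080918521494045801727033/992201735773600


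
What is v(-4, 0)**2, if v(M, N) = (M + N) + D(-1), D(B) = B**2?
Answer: 9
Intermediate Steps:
v(M, N) = 1 + M + N (v(M, N) = (M + N) + (-1)**2 = (M + N) + 1 = 1 + M + N)
v(-4, 0)**2 = (1 - 4 + 0)**2 = (-3)**2 = 9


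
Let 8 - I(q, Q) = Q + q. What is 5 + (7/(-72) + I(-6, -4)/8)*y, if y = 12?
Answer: 185/6 ≈ 30.833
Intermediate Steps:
I(q, Q) = 8 - Q - q (I(q, Q) = 8 - (Q + q) = 8 + (-Q - q) = 8 - Q - q)
5 + (7/(-72) + I(-6, -4)/8)*y = 5 + (7/(-72) + (8 - 1*(-4) - 1*(-6))/8)*12 = 5 + (7*(-1/72) + (8 + 4 + 6)*(1/8))*12 = 5 + (-7/72 + 18*(1/8))*12 = 5 + (-7/72 + 9/4)*12 = 5 + (155/72)*12 = 5 + 155/6 = 185/6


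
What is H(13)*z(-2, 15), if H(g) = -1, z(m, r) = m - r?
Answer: 17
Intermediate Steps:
H(13)*z(-2, 15) = -(-2 - 1*15) = -(-2 - 15) = -1*(-17) = 17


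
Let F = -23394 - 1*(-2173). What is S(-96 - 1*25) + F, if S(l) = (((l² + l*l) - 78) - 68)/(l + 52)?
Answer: -497795/23 ≈ -21643.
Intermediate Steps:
F = -21221 (F = -23394 + 2173 = -21221)
S(l) = (-146 + 2*l²)/(52 + l) (S(l) = (((l² + l²) - 78) - 68)/(52 + l) = ((2*l² - 78) - 68)/(52 + l) = ((-78 + 2*l²) - 68)/(52 + l) = (-146 + 2*l²)/(52 + l))
S(-96 - 1*25) + F = 2*(-73 + (-96 - 1*25)²)/(52 + (-96 - 1*25)) - 21221 = 2*(-73 + (-96 - 25)²)/(52 + (-96 - 25)) - 21221 = 2*(-73 + (-121)²)/(52 - 121) - 21221 = 2*(-73 + 14641)/(-69) - 21221 = 2*(-1/69)*14568 - 21221 = -9712/23 - 21221 = -497795/23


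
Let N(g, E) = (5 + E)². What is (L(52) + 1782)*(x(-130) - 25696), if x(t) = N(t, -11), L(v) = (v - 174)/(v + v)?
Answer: -594048245/13 ≈ -4.5696e+7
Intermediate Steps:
L(v) = (-174 + v)/(2*v) (L(v) = (-174 + v)/((2*v)) = (-174 + v)*(1/(2*v)) = (-174 + v)/(2*v))
x(t) = 36 (x(t) = (5 - 11)² = (-6)² = 36)
(L(52) + 1782)*(x(-130) - 25696) = ((½)*(-174 + 52)/52 + 1782)*(36 - 25696) = ((½)*(1/52)*(-122) + 1782)*(-25660) = (-61/52 + 1782)*(-25660) = (92603/52)*(-25660) = -594048245/13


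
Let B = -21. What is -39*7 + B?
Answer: -294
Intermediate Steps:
-39*7 + B = -39*7 - 21 = -273 - 21 = -294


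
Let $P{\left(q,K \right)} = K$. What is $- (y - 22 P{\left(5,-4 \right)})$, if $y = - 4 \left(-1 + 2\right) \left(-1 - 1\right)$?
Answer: $-96$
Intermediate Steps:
$y = 8$ ($y = \left(-4\right) 1 \left(-2\right) = \left(-4\right) \left(-2\right) = 8$)
$- (y - 22 P{\left(5,-4 \right)}) = - (8 - -88) = - (8 + 88) = \left(-1\right) 96 = -96$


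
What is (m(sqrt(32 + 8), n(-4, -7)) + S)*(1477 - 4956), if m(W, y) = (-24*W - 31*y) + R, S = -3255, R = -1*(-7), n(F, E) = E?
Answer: 10544849 + 166992*sqrt(10) ≈ 1.1073e+7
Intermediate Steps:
R = 7
m(W, y) = 7 - 31*y - 24*W (m(W, y) = (-24*W - 31*y) + 7 = (-31*y - 24*W) + 7 = 7 - 31*y - 24*W)
(m(sqrt(32 + 8), n(-4, -7)) + S)*(1477 - 4956) = ((7 - 31*(-7) - 24*sqrt(32 + 8)) - 3255)*(1477 - 4956) = ((7 + 217 - 48*sqrt(10)) - 3255)*(-3479) = ((224 - 48*sqrt(10)) - 3255)*(-3479) = (-3031 - 48*sqrt(10))*(-3479) = 10544849 + 166992*sqrt(10)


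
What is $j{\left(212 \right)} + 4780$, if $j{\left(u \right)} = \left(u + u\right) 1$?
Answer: $5204$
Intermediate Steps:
$j{\left(u \right)} = 2 u$ ($j{\left(u \right)} = 2 u 1 = 2 u$)
$j{\left(212 \right)} + 4780 = 2 \cdot 212 + 4780 = 424 + 4780 = 5204$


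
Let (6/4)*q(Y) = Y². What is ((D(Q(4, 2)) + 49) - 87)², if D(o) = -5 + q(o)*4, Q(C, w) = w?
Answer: 9409/9 ≈ 1045.4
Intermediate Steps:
q(Y) = 2*Y²/3
D(o) = -5 + 8*o²/3 (D(o) = -5 + (2*o²/3)*4 = -5 + 8*o²/3)
((D(Q(4, 2)) + 49) - 87)² = (((-5 + (8/3)*2²) + 49) - 87)² = (((-5 + (8/3)*4) + 49) - 87)² = (((-5 + 32/3) + 49) - 87)² = ((17/3 + 49) - 87)² = (164/3 - 87)² = (-97/3)² = 9409/9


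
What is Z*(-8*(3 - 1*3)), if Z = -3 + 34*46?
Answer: 0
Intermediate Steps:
Z = 1561 (Z = -3 + 1564 = 1561)
Z*(-8*(3 - 1*3)) = 1561*(-8*(3 - 1*3)) = 1561*(-8*(3 - 3)) = 1561*(-8*0) = 1561*0 = 0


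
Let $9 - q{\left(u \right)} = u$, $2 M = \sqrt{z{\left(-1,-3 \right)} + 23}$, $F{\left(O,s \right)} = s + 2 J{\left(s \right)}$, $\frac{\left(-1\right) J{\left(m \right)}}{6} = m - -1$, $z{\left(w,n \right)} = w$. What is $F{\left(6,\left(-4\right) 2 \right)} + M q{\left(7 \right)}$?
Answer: $76 + \sqrt{22} \approx 80.69$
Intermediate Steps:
$J{\left(m \right)} = -6 - 6 m$ ($J{\left(m \right)} = - 6 \left(m - -1\right) = - 6 \left(m + 1\right) = - 6 \left(1 + m\right) = -6 - 6 m$)
$F{\left(O,s \right)} = -12 - 11 s$ ($F{\left(O,s \right)} = s + 2 \left(-6 - 6 s\right) = s - \left(12 + 12 s\right) = -12 - 11 s$)
$M = \frac{\sqrt{22}}{2}$ ($M = \frac{\sqrt{-1 + 23}}{2} = \frac{\sqrt{22}}{2} \approx 2.3452$)
$q{\left(u \right)} = 9 - u$
$F{\left(6,\left(-4\right) 2 \right)} + M q{\left(7 \right)} = \left(-12 - 11 \left(\left(-4\right) 2\right)\right) + \frac{\sqrt{22}}{2} \left(9 - 7\right) = \left(-12 - -88\right) + \frac{\sqrt{22}}{2} \left(9 - 7\right) = \left(-12 + 88\right) + \frac{\sqrt{22}}{2} \cdot 2 = 76 + \sqrt{22}$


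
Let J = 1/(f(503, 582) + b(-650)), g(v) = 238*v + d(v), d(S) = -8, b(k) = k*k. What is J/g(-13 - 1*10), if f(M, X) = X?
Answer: -1/2319335524 ≈ -4.3116e-10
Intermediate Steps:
b(k) = k**2
g(v) = -8 + 238*v (g(v) = 238*v - 8 = -8 + 238*v)
J = 1/423082 (J = 1/(582 + (-650)**2) = 1/(582 + 422500) = 1/423082 ≈ 2.3636e-6)
J/g(-13 - 1*10) = 1/(423082*(-8 + 238*(-13 - 1*10))) = 1/(423082*(-8 + 238*(-13 - 10))) = 1/(423082*(-8 + 238*(-23))) = 1/(423082*(-8 - 5474)) = (1/423082)/(-5482) = (1/423082)*(-1/5482) = -1/2319335524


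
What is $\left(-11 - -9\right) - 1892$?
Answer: $-1894$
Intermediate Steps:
$\left(-11 - -9\right) - 1892 = \left(-11 + 9\right) - 1892 = -2 - 1892 = -1894$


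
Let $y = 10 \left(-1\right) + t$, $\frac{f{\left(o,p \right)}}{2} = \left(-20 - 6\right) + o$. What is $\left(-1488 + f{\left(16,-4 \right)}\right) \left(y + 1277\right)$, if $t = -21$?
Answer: $-1878968$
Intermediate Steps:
$f{\left(o,p \right)} = -52 + 2 o$ ($f{\left(o,p \right)} = 2 \left(\left(-20 - 6\right) + o\right) = 2 \left(-26 + o\right) = -52 + 2 o$)
$y = -31$ ($y = 10 \left(-1\right) - 21 = -10 - 21 = -31$)
$\left(-1488 + f{\left(16,-4 \right)}\right) \left(y + 1277\right) = \left(-1488 + \left(-52 + 2 \cdot 16\right)\right) \left(-31 + 1277\right) = \left(-1488 + \left(-52 + 32\right)\right) 1246 = \left(-1488 - 20\right) 1246 = \left(-1508\right) 1246 = -1878968$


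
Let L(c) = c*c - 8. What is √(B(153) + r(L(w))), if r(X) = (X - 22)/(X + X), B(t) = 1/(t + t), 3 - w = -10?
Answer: √29324218/8211 ≈ 0.65950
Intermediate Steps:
w = 13 (w = 3 - 1*(-10) = 3 + 10 = 13)
L(c) = -8 + c² (L(c) = c² - 8 = -8 + c²)
B(t) = 1/(2*t)
r(X) = (-22 + X)/(2*X) (r(X) = (-22 + X)/((2*X)) = (-22 + X)*(1/(2*X)) = (-22 + X)/(2*X))
√(B(153) + r(L(w))) = √((½)/153 + (-22 + (-8 + 13²))/(2*(-8 + 13²))) = √((½)*(1/153) + (-22 + (-8 + 169))/(2*(-8 + 169))) = √(1/306 + (½)*(-22 + 161)/161) = √(1/306 + (½)*(1/161)*139) = √(1/306 + 139/322) = √(10714/24633) = √29324218/8211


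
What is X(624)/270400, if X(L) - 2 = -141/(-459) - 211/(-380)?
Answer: 166423/15721056000 ≈ 1.0586e-5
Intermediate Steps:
X(L) = 166423/58140 (X(L) = 2 + (-141/(-459) - 211/(-380)) = 2 + (-141*(-1/459) - 211*(-1/380)) = 2 + (47/153 + 211/380) = 2 + 50143/58140 = 166423/58140)
X(624)/270400 = (166423/58140)/270400 = (166423/58140)*(1/270400) = 166423/15721056000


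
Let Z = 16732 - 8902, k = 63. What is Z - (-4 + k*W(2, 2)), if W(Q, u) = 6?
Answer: 7456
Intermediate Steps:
Z = 7830
Z - (-4 + k*W(2, 2)) = 7830 - (-4 + 63*6) = 7830 - (-4 + 378) = 7830 - 1*374 = 7830 - 374 = 7456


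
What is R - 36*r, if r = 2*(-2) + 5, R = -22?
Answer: -58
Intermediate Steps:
r = 1 (r = -4 + 5 = 1)
R - 36*r = -22 - 36*1 = -22 - 36 = -58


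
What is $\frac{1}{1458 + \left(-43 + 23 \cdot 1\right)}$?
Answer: $\frac{1}{1438} \approx 0.00069541$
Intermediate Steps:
$\frac{1}{1458 + \left(-43 + 23 \cdot 1\right)} = \frac{1}{1458 + \left(-43 + 23\right)} = \frac{1}{1458 - 20} = \frac{1}{1438}$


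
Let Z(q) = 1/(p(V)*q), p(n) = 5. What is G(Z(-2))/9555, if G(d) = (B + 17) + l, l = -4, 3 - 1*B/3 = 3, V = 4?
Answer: 1/735 ≈ 0.0013605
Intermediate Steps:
B = 0 (B = 9 - 3*3 = 9 - 9 = 0)
Z(q) = 1/(5*q)
G(d) = 13 (G(d) = (0 + 17) - 4 = 17 - 4 = 13)
G(Z(-2))/9555 = 13/9555 = 13*(1/9555) = 1/735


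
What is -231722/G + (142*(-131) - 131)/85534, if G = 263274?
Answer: -12376010695/11259439158 ≈ -1.0992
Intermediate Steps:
-231722/G + (142*(-131) - 131)/85534 = -231722/263274 + (142*(-131) - 131)/85534 = -231722*1/263274 + (-18602 - 131)*(1/85534) = -115861/131637 - 18733*1/85534 = -115861/131637 - 18733/85534 = -12376010695/11259439158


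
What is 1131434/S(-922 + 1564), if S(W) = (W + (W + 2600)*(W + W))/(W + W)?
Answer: 2262868/6485 ≈ 348.94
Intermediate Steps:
S(W) = (W + 2*W*(2600 + W))/(2*W) (S(W) = (W + (2600 + W)*(2*W))/((2*W)) = (W + 2*W*(2600 + W))*(1/(2*W)) = (W + 2*W*(2600 + W))/(2*W))
1131434/S(-922 + 1564) = 1131434/(5201/2 + (-922 + 1564)) = 1131434/(5201/2 + 642) = 1131434/(6485/2) = 1131434*(2/6485) = 2262868/6485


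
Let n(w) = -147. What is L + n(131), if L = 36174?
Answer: 36027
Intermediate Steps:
L + n(131) = 36174 - 147 = 36027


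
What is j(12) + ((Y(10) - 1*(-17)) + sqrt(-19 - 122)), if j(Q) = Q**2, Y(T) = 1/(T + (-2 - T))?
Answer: 321/2 + I*sqrt(141) ≈ 160.5 + 11.874*I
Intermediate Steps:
Y(T) = -1/2 (Y(T) = 1/(-2) = -1/2)
j(12) + ((Y(10) - 1*(-17)) + sqrt(-19 - 122)) = 12**2 + ((-1/2 - 1*(-17)) + sqrt(-19 - 122)) = 144 + ((-1/2 + 17) + sqrt(-141)) = 144 + (33/2 + I*sqrt(141)) = 321/2 + I*sqrt(141)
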